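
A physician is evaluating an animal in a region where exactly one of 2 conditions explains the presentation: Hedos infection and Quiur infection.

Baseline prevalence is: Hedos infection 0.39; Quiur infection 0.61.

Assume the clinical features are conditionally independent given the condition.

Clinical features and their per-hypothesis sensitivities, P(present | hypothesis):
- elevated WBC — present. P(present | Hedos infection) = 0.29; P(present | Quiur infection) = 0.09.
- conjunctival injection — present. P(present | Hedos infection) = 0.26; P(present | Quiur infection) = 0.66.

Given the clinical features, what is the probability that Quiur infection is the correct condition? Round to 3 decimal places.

0.552

For each hypothesis, the unnormalized posterior weight is prior × product of the clinical feature likelihoods:
  Hedos infection: 0.39 × 0.29 × 0.26 = 0.029406
  Quiur infection: 0.61 × 0.09 × 0.66 = 0.036234
Normalizing constant Z = 0.029406 + 0.036234 = 0.06564.
P(Quiur infection | evidence) = 0.036234 / 0.06564 ≈ 0.552.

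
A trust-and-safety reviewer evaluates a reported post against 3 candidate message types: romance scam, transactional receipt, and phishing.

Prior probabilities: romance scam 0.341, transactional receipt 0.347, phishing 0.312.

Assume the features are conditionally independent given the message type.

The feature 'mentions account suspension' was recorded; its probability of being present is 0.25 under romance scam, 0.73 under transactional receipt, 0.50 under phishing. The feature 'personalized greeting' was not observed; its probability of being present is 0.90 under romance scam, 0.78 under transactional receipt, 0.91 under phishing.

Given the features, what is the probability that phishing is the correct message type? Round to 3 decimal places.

Multiply each prior by the joint likelihood of the feature pattern (using 1 − P(present | H) for each absent feature):
  romance scam: 0.341 × 0.25 × (1 − 0.90) = 0.008525
  transactional receipt: 0.347 × 0.73 × (1 − 0.78) = 0.055728
  phishing: 0.312 × 0.50 × (1 − 0.91) = 0.01404
Marginal likelihood of the evidence = 0.078293.
P(phishing | evidence) = 0.01404 / 0.078293 ≈ 0.179.

0.179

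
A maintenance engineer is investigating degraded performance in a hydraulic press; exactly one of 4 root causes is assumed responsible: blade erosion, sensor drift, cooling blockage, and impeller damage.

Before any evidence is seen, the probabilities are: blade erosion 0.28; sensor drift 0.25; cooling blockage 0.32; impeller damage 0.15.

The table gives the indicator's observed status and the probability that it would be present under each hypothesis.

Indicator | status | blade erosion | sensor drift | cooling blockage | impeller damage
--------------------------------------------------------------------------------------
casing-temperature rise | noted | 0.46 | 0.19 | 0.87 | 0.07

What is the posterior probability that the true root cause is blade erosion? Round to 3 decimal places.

0.277

By Bayes' rule, the unnormalized weight for each hypothesis is prior × likelihood:
  blade erosion: 0.28 × 0.46 = 0.1288
  sensor drift: 0.25 × 0.19 = 0.0475
  cooling blockage: 0.32 × 0.87 = 0.2784
  impeller damage: 0.15 × 0.07 = 0.0105
Marginal likelihood of the evidence = 0.4652.
P(blade erosion | evidence) = 0.1288 / 0.4652 ≈ 0.277.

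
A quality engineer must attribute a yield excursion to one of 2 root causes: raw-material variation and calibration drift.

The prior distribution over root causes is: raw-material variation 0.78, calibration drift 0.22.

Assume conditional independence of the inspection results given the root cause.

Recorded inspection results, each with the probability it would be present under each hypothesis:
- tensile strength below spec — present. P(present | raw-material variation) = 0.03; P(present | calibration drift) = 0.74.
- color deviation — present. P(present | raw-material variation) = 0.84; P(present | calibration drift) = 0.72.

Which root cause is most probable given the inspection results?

calibration drift

By Bayes' rule with conditional independence, the unnormalized weight for each hypothesis is prior × ∏ likelihoods:
  raw-material variation: 0.78 × 0.03 × 0.84 = 0.019656
  calibration drift: 0.22 × 0.74 × 0.72 = 0.11722
Marginal likelihood of the evidence = 0.13687.
P(raw-material variation | evidence) ≈ 0.019656 / 0.13687 ≈ 0.144
P(calibration drift | evidence) ≈ 0.11722 / 0.13687 ≈ 0.856
The largest is 0.856, so calibration drift is most probable.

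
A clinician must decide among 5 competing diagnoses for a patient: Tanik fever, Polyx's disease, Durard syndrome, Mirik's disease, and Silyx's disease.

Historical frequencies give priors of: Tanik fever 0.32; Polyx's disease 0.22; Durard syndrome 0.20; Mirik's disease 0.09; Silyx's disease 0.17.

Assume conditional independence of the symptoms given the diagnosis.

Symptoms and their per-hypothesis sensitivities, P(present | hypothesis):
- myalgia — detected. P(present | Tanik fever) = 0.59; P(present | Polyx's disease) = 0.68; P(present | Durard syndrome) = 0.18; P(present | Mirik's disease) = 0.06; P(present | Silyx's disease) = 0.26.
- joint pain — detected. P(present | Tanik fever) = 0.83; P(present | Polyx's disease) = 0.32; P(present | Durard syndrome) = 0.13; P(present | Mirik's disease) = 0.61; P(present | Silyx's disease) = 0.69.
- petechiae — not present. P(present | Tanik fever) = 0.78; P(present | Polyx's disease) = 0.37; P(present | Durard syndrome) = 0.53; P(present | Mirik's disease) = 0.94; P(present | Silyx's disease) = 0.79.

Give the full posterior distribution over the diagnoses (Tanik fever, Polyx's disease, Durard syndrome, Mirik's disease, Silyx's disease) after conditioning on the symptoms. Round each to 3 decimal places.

Multiply each prior by the joint likelihood of the symptom pattern (using 1 − P(present | H) for each absent symptom):
  Tanik fever: 0.32 × 0.59 × 0.83 × (1 − 0.78) = 0.034475
  Polyx's disease: 0.22 × 0.68 × 0.32 × (1 − 0.37) = 0.030159
  Durard syndrome: 0.20 × 0.18 × 0.13 × (1 − 0.53) = 0.0021996
  Mirik's disease: 0.09 × 0.06 × 0.61 × (1 − 0.94) = 0.00019764
  Silyx's disease: 0.17 × 0.26 × 0.69 × (1 − 0.79) = 0.0064046
The unnormalized weights sum to 0.073436.
P(Tanik fever | evidence) = 0.034475 / 0.073436 ≈ 0.469
P(Polyx's disease | evidence) = 0.030159 / 0.073436 ≈ 0.411
P(Durard syndrome | evidence) = 0.0021996 / 0.073436 ≈ 0.030
P(Mirik's disease | evidence) = 0.00019764 / 0.073436 ≈ 0.003
P(Silyx's disease | evidence) = 0.0064046 / 0.073436 ≈ 0.087

0.469, 0.411, 0.030, 0.003, 0.087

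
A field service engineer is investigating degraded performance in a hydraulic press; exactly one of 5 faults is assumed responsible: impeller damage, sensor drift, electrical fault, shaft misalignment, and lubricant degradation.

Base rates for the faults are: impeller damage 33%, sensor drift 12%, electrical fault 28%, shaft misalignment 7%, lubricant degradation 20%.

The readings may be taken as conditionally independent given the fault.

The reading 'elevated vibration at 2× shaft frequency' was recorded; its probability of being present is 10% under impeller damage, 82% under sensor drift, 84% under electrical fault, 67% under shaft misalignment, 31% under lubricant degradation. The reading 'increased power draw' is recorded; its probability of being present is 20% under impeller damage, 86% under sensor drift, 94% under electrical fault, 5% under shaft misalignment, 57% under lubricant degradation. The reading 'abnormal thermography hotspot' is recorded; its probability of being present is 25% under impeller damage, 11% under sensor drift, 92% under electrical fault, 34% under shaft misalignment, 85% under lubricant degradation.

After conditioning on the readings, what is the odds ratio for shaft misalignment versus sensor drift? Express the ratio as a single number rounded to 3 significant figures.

0.0857

Unnormalized posterior weight (prior times the reading likelihoods) for each of the two hypotheses:
  shaft misalignment: 0.07 × 0.67 × 0.05 × 0.34 = 0.0007973
  sensor drift: 0.12 × 0.82 × 0.86 × 0.11 = 0.0093086
Odds(shaft misalignment : sensor drift) = 0.0007973 / 0.0093086 ≈ 0.0857.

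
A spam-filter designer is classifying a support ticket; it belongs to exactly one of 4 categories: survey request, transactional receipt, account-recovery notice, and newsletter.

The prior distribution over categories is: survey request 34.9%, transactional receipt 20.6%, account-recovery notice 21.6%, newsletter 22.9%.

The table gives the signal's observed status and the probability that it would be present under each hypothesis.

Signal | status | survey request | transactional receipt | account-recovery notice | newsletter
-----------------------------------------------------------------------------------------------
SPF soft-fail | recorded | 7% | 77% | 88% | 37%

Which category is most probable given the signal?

For each hypothesis, the unnormalized posterior weight is prior × likelihood:
  survey request: 0.349 × 0.07 = 0.02443
  transactional receipt: 0.206 × 0.77 = 0.15862
  account-recovery notice: 0.216 × 0.88 = 0.19008
  newsletter: 0.229 × 0.37 = 0.08473
The unnormalized weights sum to 0.45786.
P(survey request | evidence) ≈ 0.02443 / 0.45786 ≈ 0.053
P(transactional receipt | evidence) ≈ 0.15862 / 0.45786 ≈ 0.346
P(account-recovery notice | evidence) ≈ 0.19008 / 0.45786 ≈ 0.415
P(newsletter | evidence) ≈ 0.08473 / 0.45786 ≈ 0.185
The largest is 0.415, so account-recovery notice is most probable.

account-recovery notice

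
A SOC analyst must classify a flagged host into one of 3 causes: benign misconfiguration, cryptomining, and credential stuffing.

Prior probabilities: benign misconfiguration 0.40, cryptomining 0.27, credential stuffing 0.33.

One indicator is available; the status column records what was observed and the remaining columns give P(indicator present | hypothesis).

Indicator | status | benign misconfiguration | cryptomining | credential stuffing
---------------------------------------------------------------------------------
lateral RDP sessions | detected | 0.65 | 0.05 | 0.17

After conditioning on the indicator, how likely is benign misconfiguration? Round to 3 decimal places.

0.789

Multiply each prior by the likelihood of the indicator:
  benign misconfiguration: 0.40 × 0.65 = 0.26
  cryptomining: 0.27 × 0.05 = 0.0135
  credential stuffing: 0.33 × 0.17 = 0.0561
Normalizing constant Z = 0.26 + 0.0135 + 0.0561 = 0.3296.
P(benign misconfiguration | evidence) = 0.26 / 0.3296 ≈ 0.789.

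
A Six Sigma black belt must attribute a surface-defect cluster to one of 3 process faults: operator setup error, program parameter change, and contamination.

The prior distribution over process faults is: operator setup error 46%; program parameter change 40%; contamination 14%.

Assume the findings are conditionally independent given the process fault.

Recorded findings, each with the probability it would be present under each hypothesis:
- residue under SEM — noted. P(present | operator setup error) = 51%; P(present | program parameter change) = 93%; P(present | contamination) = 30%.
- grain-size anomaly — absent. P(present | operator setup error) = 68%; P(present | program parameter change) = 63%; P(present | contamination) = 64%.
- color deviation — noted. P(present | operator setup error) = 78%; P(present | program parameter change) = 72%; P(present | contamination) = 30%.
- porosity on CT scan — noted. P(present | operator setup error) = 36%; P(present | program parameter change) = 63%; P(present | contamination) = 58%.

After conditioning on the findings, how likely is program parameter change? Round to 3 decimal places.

0.725

Multiply each prior by the joint likelihood of the evidence pattern (using 1 − P(present | H) for each absent finding):
  operator setup error: 0.46 × 0.51 × (1 − 0.68) × 0.78 × 0.36 = 0.02108
  program parameter change: 0.40 × 0.93 × (1 − 0.63) × 0.72 × 0.63 = 0.062434
  contamination: 0.14 × 0.30 × (1 − 0.64) × 0.30 × 0.58 = 0.0026309
Normalizing constant Z = 0.02108 + 0.062434 + 0.0026309 = 0.086145.
P(program parameter change | evidence) = 0.062434 / 0.086145 ≈ 0.725.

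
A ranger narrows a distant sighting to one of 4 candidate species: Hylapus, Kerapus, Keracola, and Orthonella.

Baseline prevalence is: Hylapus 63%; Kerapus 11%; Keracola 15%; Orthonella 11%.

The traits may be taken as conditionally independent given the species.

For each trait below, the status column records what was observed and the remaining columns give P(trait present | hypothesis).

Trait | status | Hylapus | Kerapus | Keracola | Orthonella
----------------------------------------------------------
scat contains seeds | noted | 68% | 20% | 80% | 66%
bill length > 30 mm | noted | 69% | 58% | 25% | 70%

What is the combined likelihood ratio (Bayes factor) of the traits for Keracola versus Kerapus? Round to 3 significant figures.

Take the product of per-trait likelihoods under each hypothesis, then divide.
  Keracola: 0.80 × 0.25 = 0.2
  Kerapus: 0.20 × 0.58 = 0.116
Bayes factor = 0.2 / 0.116 ≈ 1.72

1.72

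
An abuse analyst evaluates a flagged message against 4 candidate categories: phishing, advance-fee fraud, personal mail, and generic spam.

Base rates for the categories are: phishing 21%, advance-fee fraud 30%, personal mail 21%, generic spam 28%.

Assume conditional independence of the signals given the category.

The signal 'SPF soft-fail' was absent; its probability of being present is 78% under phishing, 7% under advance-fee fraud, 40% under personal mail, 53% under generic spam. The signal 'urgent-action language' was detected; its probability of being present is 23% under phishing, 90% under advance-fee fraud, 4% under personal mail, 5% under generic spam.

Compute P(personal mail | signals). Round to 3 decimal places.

0.018

Multiply each prior by the joint likelihood of the signal pattern (using 1 − P(present | H) for each absent signal):
  phishing: 0.21 × (1 − 0.78) × 0.23 = 0.010626
  advance-fee fraud: 0.30 × (1 − 0.07) × 0.90 = 0.2511
  personal mail: 0.21 × (1 − 0.40) × 0.04 = 0.00504
  generic spam: 0.28 × (1 − 0.53) × 0.05 = 0.00658
Normalizing constant Z = 0.010626 + 0.2511 + 0.00504 + 0.00658 = 0.27335.
P(personal mail | evidence) = 0.00504 / 0.27335 ≈ 0.018.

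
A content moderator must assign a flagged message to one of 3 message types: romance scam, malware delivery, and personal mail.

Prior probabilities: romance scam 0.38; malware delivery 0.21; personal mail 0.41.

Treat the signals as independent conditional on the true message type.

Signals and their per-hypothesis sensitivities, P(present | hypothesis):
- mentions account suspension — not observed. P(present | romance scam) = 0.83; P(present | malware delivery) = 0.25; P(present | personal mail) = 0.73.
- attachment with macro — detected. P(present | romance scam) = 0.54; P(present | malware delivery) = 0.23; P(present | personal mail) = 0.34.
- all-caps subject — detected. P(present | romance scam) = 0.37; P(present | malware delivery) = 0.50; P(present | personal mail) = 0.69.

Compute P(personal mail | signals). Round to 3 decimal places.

0.456

Multiply each prior by the joint likelihood of the signal pattern (using 1 − P(present | H) for each absent signal):
  romance scam: 0.38 × (1 − 0.83) × 0.54 × 0.37 = 0.012907
  malware delivery: 0.21 × (1 − 0.25) × 0.23 × 0.50 = 0.018113
  personal mail: 0.41 × (1 − 0.73) × 0.34 × 0.69 = 0.02597
The unnormalized weights sum to 0.05699.
P(personal mail | evidence) = 0.02597 / 0.05699 ≈ 0.456.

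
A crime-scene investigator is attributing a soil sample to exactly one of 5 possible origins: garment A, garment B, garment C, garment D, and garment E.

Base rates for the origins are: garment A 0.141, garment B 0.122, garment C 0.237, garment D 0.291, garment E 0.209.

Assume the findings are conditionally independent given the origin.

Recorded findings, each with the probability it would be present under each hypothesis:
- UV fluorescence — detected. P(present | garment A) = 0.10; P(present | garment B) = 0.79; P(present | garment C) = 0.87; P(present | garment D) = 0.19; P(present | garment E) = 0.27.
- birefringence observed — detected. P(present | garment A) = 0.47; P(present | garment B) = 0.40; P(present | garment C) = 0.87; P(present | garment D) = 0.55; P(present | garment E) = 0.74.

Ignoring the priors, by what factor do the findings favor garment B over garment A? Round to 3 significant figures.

Take the product of per-finding likelihoods under each hypothesis, then divide.
  garment B: 0.79 × 0.40 = 0.316
  garment A: 0.10 × 0.47 = 0.047
Bayes factor = 0.316 / 0.047 ≈ 6.72

6.72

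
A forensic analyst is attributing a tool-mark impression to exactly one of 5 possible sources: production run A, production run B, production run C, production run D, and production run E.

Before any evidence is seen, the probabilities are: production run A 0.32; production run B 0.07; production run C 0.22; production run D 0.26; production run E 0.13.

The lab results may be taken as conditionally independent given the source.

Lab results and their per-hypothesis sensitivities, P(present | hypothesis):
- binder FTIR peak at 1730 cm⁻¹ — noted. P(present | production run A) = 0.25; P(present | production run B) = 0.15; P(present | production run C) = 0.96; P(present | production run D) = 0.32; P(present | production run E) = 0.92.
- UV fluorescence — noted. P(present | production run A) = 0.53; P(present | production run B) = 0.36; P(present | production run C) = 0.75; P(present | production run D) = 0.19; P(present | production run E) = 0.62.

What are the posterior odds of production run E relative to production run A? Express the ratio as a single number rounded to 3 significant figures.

The normalizing constant cancels in an odds ratio, so compute prior × likelihood for the two hypotheses only:
  production run E: 0.13 × 0.92 × 0.62 = 0.074152
  production run A: 0.32 × 0.25 × 0.53 = 0.0424
Odds(production run E : production run A) = 0.074152 / 0.0424 ≈ 1.75.

1.75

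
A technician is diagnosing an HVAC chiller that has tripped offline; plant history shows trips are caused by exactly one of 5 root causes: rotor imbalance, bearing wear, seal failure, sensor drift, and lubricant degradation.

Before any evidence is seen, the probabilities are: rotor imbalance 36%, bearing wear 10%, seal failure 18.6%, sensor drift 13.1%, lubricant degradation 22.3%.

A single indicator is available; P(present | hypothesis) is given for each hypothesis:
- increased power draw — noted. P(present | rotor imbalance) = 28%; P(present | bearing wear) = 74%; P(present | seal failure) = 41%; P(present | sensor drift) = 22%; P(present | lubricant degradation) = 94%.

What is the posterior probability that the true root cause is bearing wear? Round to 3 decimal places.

By Bayes' rule, the unnormalized weight for each hypothesis is prior × likelihood:
  rotor imbalance: 0.360 × 0.28 = 0.1008
  bearing wear: 0.100 × 0.74 = 0.074
  seal failure: 0.186 × 0.41 = 0.07626
  sensor drift: 0.131 × 0.22 = 0.02882
  lubricant degradation: 0.223 × 0.94 = 0.20962
Marginal likelihood of the evidence = 0.4895.
P(bearing wear | evidence) = 0.074 / 0.4895 ≈ 0.151.

0.151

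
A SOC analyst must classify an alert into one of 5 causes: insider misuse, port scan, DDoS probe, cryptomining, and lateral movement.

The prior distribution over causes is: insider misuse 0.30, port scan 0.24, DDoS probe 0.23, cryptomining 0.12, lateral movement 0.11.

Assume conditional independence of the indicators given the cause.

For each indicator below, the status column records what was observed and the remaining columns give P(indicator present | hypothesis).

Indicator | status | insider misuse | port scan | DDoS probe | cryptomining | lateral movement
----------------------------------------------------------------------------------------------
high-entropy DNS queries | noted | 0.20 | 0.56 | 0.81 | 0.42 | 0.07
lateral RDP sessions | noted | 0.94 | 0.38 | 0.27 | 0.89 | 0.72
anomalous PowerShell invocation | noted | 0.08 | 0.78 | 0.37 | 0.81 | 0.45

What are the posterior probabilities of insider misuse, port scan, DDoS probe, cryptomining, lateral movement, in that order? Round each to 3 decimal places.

0.044, 0.391, 0.183, 0.357, 0.025

Multiply each prior by the joint likelihood of the indicator pattern:
  insider misuse: 0.30 × 0.20 × 0.94 × 0.08 = 0.004512
  port scan: 0.24 × 0.56 × 0.38 × 0.78 = 0.039836
  DDoS probe: 0.23 × 0.81 × 0.27 × 0.37 = 0.018611
  cryptomining: 0.12 × 0.42 × 0.89 × 0.81 = 0.036333
  lateral movement: 0.11 × 0.07 × 0.72 × 0.45 = 0.0024948
The unnormalized weights sum to 0.10179.
P(insider misuse | evidence) = 0.004512 / 0.10179 ≈ 0.044
P(port scan | evidence) = 0.039836 / 0.10179 ≈ 0.391
P(DDoS probe | evidence) = 0.018611 / 0.10179 ≈ 0.183
P(cryptomining | evidence) = 0.036333 / 0.10179 ≈ 0.357
P(lateral movement | evidence) = 0.0024948 / 0.10179 ≈ 0.025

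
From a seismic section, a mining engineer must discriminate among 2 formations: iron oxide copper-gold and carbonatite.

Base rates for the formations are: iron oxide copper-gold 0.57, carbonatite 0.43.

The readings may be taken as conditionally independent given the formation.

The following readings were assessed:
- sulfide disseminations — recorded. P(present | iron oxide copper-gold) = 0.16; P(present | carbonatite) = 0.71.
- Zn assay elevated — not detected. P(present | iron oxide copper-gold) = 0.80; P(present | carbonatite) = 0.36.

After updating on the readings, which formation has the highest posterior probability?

Multiply each prior by the joint likelihood of the reading pattern (using 1 − P(present | H) for each absent reading):
  iron oxide copper-gold: 0.57 × 0.16 × (1 − 0.80) = 0.01824
  carbonatite: 0.43 × 0.71 × (1 − 0.36) = 0.19539
Marginal likelihood of the evidence = 0.21363.
P(iron oxide copper-gold | evidence) ≈ 0.01824 / 0.21363 ≈ 0.085
P(carbonatite | evidence) ≈ 0.19539 / 0.21363 ≈ 0.915
The largest is 0.915, so carbonatite is most probable.

carbonatite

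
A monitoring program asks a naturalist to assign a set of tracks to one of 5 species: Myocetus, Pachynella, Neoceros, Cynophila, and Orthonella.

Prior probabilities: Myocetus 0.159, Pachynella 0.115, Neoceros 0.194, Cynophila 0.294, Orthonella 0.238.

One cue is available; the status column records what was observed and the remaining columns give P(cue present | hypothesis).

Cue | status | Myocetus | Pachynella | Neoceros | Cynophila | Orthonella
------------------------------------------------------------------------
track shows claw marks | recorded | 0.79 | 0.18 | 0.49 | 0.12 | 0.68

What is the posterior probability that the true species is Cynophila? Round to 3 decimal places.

For each hypothesis, the unnormalized posterior weight is prior × likelihood:
  Myocetus: 0.159 × 0.79 = 0.12561
  Pachynella: 0.115 × 0.18 = 0.0207
  Neoceros: 0.194 × 0.49 = 0.09506
  Cynophila: 0.294 × 0.12 = 0.03528
  Orthonella: 0.238 × 0.68 = 0.16184
Normalizing constant Z = 0.12561 + 0.0207 + 0.09506 + 0.03528 + 0.16184 = 0.43849.
P(Cynophila | evidence) = 0.03528 / 0.43849 ≈ 0.080.

0.080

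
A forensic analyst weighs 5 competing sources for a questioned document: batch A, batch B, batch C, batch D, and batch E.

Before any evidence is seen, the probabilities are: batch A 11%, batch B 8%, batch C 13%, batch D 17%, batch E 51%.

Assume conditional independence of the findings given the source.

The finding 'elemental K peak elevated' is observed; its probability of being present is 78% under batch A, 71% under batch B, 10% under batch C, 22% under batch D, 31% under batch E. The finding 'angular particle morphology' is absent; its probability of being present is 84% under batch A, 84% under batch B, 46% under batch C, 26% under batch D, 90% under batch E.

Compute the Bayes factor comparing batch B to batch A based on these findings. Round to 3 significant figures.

Take the product of per-finding likelihoods under each hypothesis (using 1 − P(present | H) for each absent finding), then divide.
  batch B: 0.71 × (1 − 0.84) = 0.1136
  batch A: 0.78 × (1 − 0.84) = 0.1248
Bayes factor = 0.1136 / 0.1248 ≈ 0.910

0.910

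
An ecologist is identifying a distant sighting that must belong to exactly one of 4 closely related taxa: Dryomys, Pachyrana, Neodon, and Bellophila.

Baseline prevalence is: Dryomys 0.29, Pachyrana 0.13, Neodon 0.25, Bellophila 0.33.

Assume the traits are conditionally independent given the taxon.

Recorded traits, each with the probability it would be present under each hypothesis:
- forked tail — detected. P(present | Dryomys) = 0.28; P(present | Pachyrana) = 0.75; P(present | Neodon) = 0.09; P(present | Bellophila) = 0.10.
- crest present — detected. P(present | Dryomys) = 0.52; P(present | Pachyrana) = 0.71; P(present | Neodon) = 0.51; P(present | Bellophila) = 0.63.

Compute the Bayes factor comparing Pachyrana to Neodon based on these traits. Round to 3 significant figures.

11.6

Take the product of per-trait likelihoods under each hypothesis, then divide.
  Pachyrana: 0.75 × 0.71 = 0.5325
  Neodon: 0.09 × 0.51 = 0.0459
Bayes factor = 0.5325 / 0.0459 ≈ 11.6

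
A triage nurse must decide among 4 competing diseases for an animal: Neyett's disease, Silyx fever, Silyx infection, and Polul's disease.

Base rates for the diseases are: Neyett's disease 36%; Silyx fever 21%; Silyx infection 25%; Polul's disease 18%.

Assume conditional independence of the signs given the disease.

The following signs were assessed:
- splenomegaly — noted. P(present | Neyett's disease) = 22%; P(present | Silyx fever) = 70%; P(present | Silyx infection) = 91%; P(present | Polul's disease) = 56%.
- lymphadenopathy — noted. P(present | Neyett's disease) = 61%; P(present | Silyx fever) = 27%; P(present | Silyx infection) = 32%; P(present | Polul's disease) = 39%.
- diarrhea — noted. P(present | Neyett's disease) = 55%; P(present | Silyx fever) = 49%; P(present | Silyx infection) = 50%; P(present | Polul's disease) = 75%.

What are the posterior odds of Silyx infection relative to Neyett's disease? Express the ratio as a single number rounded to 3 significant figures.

Unnormalized posterior weight (prior times the sign likelihoods) for each of the two hypotheses:
  Silyx infection: 0.25 × 0.91 × 0.32 × 0.50 = 0.0364
  Neyett's disease: 0.36 × 0.22 × 0.61 × 0.55 = 0.026572
Odds(Silyx infection : Neyett's disease) = 0.0364 / 0.026572 ≈ 1.37.

1.37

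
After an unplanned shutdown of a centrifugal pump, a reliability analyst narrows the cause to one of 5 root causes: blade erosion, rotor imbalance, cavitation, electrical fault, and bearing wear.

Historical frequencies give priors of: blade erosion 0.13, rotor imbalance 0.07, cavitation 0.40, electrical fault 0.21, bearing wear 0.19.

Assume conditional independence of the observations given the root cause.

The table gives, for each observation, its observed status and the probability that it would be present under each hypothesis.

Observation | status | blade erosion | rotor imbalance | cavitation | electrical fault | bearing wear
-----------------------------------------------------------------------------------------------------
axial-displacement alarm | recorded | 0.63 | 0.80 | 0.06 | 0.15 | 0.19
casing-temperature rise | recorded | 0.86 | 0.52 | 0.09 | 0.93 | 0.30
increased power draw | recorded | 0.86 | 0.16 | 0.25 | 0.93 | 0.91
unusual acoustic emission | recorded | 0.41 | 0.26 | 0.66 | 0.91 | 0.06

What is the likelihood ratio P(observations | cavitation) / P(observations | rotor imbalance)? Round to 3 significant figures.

0.0515

Take the product of per-observation likelihoods under each hypothesis, then divide.
  cavitation: 0.06 × 0.09 × 0.25 × 0.66 = 0.000891
  rotor imbalance: 0.80 × 0.52 × 0.16 × 0.26 = 0.017306
Bayes factor = 0.000891 / 0.017306 ≈ 0.0515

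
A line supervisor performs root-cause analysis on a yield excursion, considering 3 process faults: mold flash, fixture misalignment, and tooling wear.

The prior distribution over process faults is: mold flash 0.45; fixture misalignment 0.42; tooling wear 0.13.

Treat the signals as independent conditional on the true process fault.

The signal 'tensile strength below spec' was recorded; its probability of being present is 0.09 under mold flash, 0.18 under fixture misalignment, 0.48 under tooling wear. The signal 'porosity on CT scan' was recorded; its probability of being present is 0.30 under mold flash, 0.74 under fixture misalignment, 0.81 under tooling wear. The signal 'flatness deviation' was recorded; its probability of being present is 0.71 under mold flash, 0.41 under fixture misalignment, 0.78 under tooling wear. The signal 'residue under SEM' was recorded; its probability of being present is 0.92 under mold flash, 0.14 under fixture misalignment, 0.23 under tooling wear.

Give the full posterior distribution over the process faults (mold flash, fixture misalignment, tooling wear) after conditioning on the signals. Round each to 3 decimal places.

For each hypothesis, the unnormalized posterior weight is prior × product of the signal likelihoods:
  mold flash: 0.45 × 0.09 × 0.30 × 0.71 × 0.92 = 0.0079364
  fixture misalignment: 0.42 × 0.18 × 0.74 × 0.41 × 0.14 = 0.0032112
  tooling wear: 0.13 × 0.48 × 0.81 × 0.78 × 0.23 = 0.0090676
The unnormalized weights sum to 0.020215.
P(mold flash | evidence) = 0.0079364 / 0.020215 ≈ 0.393
P(fixture misalignment | evidence) = 0.0032112 / 0.020215 ≈ 0.159
P(tooling wear | evidence) = 0.0090676 / 0.020215 ≈ 0.449

0.393, 0.159, 0.449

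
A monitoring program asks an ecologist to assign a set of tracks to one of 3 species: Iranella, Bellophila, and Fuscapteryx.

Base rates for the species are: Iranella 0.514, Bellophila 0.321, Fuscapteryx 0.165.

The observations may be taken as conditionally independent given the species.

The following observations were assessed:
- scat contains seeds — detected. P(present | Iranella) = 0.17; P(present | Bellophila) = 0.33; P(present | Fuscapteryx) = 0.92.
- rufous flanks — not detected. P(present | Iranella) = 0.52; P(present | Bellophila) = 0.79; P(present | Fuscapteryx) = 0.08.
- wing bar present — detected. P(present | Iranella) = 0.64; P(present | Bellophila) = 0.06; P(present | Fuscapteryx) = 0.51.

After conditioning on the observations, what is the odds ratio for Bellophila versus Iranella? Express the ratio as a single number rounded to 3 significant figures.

0.0497

The normalizing constant cancels in an odds ratio, so compute prior × likelihood for the two hypotheses only (using 1 − P(present | H) for each absent observation):
  Bellophila: 0.321 × 0.33 × (1 − 0.79) × 0.06 = 0.0013347
  Iranella: 0.514 × 0.17 × (1 − 0.52) × 0.64 = 0.026843
Odds(Bellophila : Iranella) = 0.0013347 / 0.026843 ≈ 0.0497.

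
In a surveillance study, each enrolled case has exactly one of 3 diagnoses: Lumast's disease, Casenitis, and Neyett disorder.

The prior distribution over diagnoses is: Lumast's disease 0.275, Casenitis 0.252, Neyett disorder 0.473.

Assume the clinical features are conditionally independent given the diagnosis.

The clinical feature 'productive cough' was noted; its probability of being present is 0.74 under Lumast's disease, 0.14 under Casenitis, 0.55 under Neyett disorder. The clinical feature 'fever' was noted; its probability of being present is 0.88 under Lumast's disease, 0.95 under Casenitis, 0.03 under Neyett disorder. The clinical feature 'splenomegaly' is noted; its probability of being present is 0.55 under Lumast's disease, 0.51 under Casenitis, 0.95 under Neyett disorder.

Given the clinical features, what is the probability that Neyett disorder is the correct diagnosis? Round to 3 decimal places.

0.060

For each hypothesis, the unnormalized posterior weight is prior × product of the clinical feature likelihoods:
  Lumast's disease: 0.275 × 0.74 × 0.88 × 0.55 = 0.098494
  Casenitis: 0.252 × 0.14 × 0.95 × 0.51 = 0.017093
  Neyett disorder: 0.473 × 0.55 × 0.03 × 0.95 = 0.0074143
The unnormalized weights sum to 0.123.
P(Neyett disorder | evidence) = 0.0074143 / 0.123 ≈ 0.060.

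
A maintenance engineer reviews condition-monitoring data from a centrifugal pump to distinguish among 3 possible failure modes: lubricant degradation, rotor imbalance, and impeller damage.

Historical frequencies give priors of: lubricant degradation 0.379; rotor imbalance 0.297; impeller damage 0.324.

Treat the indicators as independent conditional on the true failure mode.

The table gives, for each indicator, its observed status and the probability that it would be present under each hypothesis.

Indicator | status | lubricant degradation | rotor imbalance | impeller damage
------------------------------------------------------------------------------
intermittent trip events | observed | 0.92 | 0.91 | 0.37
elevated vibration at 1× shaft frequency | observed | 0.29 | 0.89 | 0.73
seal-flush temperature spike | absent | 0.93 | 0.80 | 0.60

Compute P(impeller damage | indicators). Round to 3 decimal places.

Multiply each prior by the joint likelihood of the indicator pattern (using 1 − P(present | H) for each absent indicator):
  lubricant degradation: 0.379 × 0.92 × 0.29 × (1 − 0.93) = 0.0070782
  rotor imbalance: 0.297 × 0.91 × 0.89 × (1 − 0.80) = 0.048108
  impeller damage: 0.324 × 0.37 × 0.73 × (1 − 0.60) = 0.035005
The unnormalized weights sum to 0.090191.
P(impeller damage | evidence) = 0.035005 / 0.090191 ≈ 0.388.

0.388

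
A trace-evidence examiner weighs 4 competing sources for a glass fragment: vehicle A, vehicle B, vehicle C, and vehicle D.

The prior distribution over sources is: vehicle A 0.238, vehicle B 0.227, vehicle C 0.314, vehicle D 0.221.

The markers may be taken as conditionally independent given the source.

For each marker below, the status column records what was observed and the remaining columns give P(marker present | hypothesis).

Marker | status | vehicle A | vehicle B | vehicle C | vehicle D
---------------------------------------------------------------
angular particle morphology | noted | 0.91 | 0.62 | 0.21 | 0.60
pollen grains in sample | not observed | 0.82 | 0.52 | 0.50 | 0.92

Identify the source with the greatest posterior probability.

For each hypothesis, the unnormalized posterior weight is prior × product of the marker likelihoods (using 1 − P(present | H) for each absent marker):
  vehicle A: 0.238 × 0.91 × (1 − 0.82) = 0.038984
  vehicle B: 0.227 × 0.62 × (1 − 0.52) = 0.067555
  vehicle C: 0.314 × 0.21 × (1 − 0.50) = 0.03297
  vehicle D: 0.221 × 0.60 × (1 − 0.92) = 0.010608
Normalizing constant Z = 0.038984 + 0.067555 + 0.03297 + 0.010608 = 0.15012.
P(vehicle A | evidence) ≈ 0.038984 / 0.15012 ≈ 0.260
P(vehicle B | evidence) ≈ 0.067555 / 0.15012 ≈ 0.450
P(vehicle C | evidence) ≈ 0.03297 / 0.15012 ≈ 0.220
P(vehicle D | evidence) ≈ 0.010608 / 0.15012 ≈ 0.071
The largest is 0.450, so vehicle B is most probable.

vehicle B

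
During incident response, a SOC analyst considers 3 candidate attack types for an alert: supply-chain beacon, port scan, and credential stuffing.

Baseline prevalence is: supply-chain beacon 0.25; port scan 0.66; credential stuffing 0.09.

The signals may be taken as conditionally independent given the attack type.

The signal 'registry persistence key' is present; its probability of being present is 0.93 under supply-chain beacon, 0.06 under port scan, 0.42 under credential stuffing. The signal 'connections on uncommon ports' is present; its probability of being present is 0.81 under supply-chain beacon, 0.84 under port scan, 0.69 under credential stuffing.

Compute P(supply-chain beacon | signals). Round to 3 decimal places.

Multiply each prior by the joint likelihood of the signal pattern:
  supply-chain beacon: 0.25 × 0.93 × 0.81 = 0.18833
  port scan: 0.66 × 0.06 × 0.84 = 0.033264
  credential stuffing: 0.09 × 0.42 × 0.69 = 0.026082
Marginal likelihood of the evidence = 0.24767.
P(supply-chain beacon | evidence) = 0.18833 / 0.24767 ≈ 0.760.

0.760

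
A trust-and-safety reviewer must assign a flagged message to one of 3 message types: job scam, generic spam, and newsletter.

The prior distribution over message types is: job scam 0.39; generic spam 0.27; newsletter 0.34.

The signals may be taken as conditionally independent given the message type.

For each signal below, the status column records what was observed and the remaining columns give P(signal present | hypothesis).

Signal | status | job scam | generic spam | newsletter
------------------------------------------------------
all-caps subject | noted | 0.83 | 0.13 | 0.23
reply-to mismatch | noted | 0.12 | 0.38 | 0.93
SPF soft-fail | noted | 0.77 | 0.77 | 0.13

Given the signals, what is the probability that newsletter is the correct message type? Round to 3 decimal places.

0.190

By Bayes' rule with conditional independence, the unnormalized weight for each hypothesis is prior × ∏ likelihoods:
  job scam: 0.39 × 0.83 × 0.12 × 0.77 = 0.02991
  generic spam: 0.27 × 0.13 × 0.38 × 0.77 = 0.01027
  newsletter: 0.34 × 0.23 × 0.93 × 0.13 = 0.0094544
The unnormalized weights sum to 0.049635.
P(newsletter | evidence) = 0.0094544 / 0.049635 ≈ 0.190.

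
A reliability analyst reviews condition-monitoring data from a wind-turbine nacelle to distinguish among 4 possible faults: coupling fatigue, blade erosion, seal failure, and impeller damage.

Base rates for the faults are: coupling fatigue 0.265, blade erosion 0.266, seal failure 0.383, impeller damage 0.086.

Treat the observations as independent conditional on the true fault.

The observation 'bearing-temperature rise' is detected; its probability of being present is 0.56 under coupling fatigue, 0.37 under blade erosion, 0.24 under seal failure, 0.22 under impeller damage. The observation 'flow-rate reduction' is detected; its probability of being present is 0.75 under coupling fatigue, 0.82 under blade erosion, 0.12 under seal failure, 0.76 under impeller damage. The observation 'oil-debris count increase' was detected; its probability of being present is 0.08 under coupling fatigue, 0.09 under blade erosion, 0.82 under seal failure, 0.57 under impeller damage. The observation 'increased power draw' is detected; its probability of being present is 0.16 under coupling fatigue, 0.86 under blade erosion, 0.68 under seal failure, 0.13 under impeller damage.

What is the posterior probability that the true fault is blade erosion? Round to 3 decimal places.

By Bayes' rule with conditional independence, the unnormalized weight for each hypothesis is prior × ∏ likelihoods:
  coupling fatigue: 0.265 × 0.56 × 0.75 × 0.08 × 0.16 = 0.0014246
  blade erosion: 0.266 × 0.37 × 0.82 × 0.09 × 0.86 = 0.0062465
  seal failure: 0.383 × 0.24 × 0.12 × 0.82 × 0.68 = 0.0061506
  impeller damage: 0.086 × 0.22 × 0.76 × 0.57 × 0.13 = 0.0010655
Marginal likelihood of the evidence = 0.014887.
P(blade erosion | evidence) = 0.0062465 / 0.014887 ≈ 0.420.

0.420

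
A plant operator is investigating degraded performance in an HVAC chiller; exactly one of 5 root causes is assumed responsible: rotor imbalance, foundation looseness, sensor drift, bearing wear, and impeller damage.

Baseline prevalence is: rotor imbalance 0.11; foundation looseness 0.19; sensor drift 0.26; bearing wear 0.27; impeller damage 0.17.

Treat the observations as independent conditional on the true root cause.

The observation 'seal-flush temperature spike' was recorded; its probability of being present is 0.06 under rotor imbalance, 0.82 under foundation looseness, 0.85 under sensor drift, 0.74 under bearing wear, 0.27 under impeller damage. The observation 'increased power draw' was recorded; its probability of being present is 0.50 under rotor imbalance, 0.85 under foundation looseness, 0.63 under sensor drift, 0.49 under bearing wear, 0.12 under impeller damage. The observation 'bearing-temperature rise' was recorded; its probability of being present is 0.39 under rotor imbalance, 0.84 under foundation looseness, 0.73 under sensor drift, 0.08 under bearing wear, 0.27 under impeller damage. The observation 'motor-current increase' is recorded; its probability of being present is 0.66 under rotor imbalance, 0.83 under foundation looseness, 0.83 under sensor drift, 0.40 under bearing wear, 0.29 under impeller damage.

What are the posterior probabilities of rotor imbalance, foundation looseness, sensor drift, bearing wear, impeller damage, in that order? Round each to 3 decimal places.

For each hypothesis, the unnormalized posterior weight is prior × product of the observation likelihoods:
  rotor imbalance: 0.11 × 0.06 × 0.50 × 0.39 × 0.66 = 0.00084942
  foundation looseness: 0.19 × 0.82 × 0.85 × 0.84 × 0.83 = 0.09233
  sensor drift: 0.26 × 0.85 × 0.63 × 0.73 × 0.83 = 0.084359
  bearing wear: 0.27 × 0.74 × 0.49 × 0.08 × 0.40 = 0.0031329
  impeller damage: 0.17 × 0.27 × 0.12 × 0.27 × 0.29 = 0.00043128
Marginal likelihood of the evidence = 0.1811.
P(rotor imbalance | evidence) = 0.00084942 / 0.1811 ≈ 0.005
P(foundation looseness | evidence) = 0.09233 / 0.1811 ≈ 0.510
P(sensor drift | evidence) = 0.084359 / 0.1811 ≈ 0.466
P(bearing wear | evidence) = 0.0031329 / 0.1811 ≈ 0.017
P(impeller damage | evidence) = 0.00043128 / 0.1811 ≈ 0.002

0.005, 0.510, 0.466, 0.017, 0.002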